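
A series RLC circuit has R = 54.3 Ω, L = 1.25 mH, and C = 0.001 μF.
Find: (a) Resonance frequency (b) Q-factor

Step 1 — Resonance condition Im(Z)=0 gives ω₀ = 1/√(LC).
Step 2 — ω₀ = 1/√(0.00125·1e-09) = 8.944e+05 rad/s.
Step 3 — f₀ = ω₀/(2π) = 1.424e+05 Hz.
Step 4 — Series Q: Q = ω₀L/R = 8.944e+05·0.00125/54.3 = 20.59.

(a) f₀ = 1.424e+05 Hz  (b) Q = 20.59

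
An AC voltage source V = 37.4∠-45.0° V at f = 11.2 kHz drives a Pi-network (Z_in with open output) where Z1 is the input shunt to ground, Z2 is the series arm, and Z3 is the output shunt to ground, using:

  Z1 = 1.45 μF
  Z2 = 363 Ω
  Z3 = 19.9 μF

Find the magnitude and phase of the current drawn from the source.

Step 1 — Angular frequency: ω = 2π·f = 2π·1.12e+04 = 7.037e+04 rad/s.
Step 2 — Component impedances:
  Z1: Z = 1/(jωC) = -j/(ω·C) = 0 - j9.8 Ω
  Z2: Z = R = 363 Ω
  Z3: Z = 1/(jωC) = -j/(ω·C) = 0 - j0.7141 Ω
Step 3 — With open output, the series arm Z2 and the output shunt Z3 appear in series to ground: Z2 + Z3 = 363 - j0.7141 Ω.
Step 4 — Parallel with input shunt Z1: Z_in = Z1 || (Z2 + Z3) = 0.2644 - j9.793 Ω = 9.796∠-88.5° Ω.
Step 5 — Source phasor: V = 37.4∠-45.0° V = 26.45 - j26.45 V.
Step 6 — Ohm's law: I = V / Z_total = (26.45 - j26.45) / (0.2644 - j9.793) = 2.771 + j2.626 A.
Step 7 — Convert to polar: |I| = 3.818 A, ∠I = 43.5°.

I = 3.818∠43.5° A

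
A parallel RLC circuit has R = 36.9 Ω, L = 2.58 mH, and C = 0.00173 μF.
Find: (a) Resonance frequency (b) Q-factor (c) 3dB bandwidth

Step 1 — Resonance: ω₀ = 1/√(LC) = 1/√(0.00258·1.73e-09) = 4.733e+05 rad/s.
Step 2 — f₀ = ω₀/(2π) = 7.533e+04 Hz.
Step 3 — Parallel Q: Q = R/(ω₀L) = 36.9/(4.733e+05·0.00258) = 0.03022.
Step 4 — Bandwidth: Δω = ω₀/Q = 1.566e+07 rad/s; BW = Δω/(2π) = 2.493e+06 Hz.

(a) f₀ = 7.533e+04 Hz  (b) Q = 0.03022  (c) BW = 2.493e+06 Hz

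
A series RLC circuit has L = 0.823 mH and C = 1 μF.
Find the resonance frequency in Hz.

Step 1 — Resonance condition Im(Z)=0 gives ω₀ = 1/√(LC).
Step 2 — ω₀ = 1/√(0.000823·1e-06) = 3.486e+04 rad/s.
Step 3 — f₀ = ω₀/(2π) = 5548 Hz.

f₀ = 5548 Hz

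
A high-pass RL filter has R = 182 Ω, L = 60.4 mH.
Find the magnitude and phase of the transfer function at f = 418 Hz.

Step 1 — Angular frequency: ω = 2π·418 = 2626 rad/s.
Step 2 — Transfer function: H(jω) = jωL/(R + jωL).
Step 3 — Numerator jωL = j·158.6; denominator R + jωL = 182 + j158.6.
Step 4 — H = 0.4317 + j0.4953.
Step 5 — Magnitude: |H| = 0.6571 (-3.6 dB); phase: φ = 48.9°.

|H| = 0.6571 (-3.6 dB), φ = 48.9°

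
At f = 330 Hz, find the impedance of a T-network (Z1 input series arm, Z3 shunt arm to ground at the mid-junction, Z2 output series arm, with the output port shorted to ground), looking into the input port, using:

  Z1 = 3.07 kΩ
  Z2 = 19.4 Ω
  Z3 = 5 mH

Step 1 — Angular frequency: ω = 2π·f = 2π·330 = 2073 rad/s.
Step 2 — Component impedances:
  Z1: Z = R = 3070 Ω
  Z2: Z = R = 19.4 Ω
  Z3: Z = jωL = j·2073·0.005 = 0 + j10.37 Ω
Step 3 — With the output port shorted to ground, the output series arm Z2 runs from the junction to ground; the shunt arm Z3 also runs from the junction to ground. They appear in parallel: Z3 || Z2 = 4.31 + j8.064 Ω.
Step 4 — Series with input arm Z1: Z_in = Z1 + (Z3 || Z2) = 3074 + j8.064 Ω = 3074∠0.2° Ω.

Z = 3074 + j8.064 Ω = 3074∠0.2° Ω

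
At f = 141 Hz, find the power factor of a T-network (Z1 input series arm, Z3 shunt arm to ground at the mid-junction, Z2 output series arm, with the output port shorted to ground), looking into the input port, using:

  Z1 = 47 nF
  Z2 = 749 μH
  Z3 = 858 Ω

Step 1 — Angular frequency: ω = 2π·f = 2π·141 = 885.9 rad/s.
Step 2 — Component impedances:
  Z1: Z = 1/(jωC) = -j/(ω·C) = 0 - j2.402e+04 Ω
  Z2: Z = jωL = j·885.9·0.000749 = 0 + j0.6636 Ω
  Z3: Z = R = 858 Ω
Step 3 — With the output port shorted to ground, the output series arm Z2 runs from the junction to ground; the shunt arm Z3 also runs from the junction to ground. They appear in parallel: Z3 || Z2 = 0.0005132 + j0.6636 Ω.
Step 4 — Series with input arm Z1: Z_in = Z1 + (Z3 || Z2) = 0.0005132 - j2.402e+04 Ω = 2.402e+04∠-90.0° Ω.
Step 5 — Power factor: PF = cos(φ) = Re(Z)/|Z| = 0.0005132/2.402e+04 = 2.137e-08.
Step 6 — Type: Im(Z) = -2.402e+04 ⇒ leading (phase φ = -90.0°).

PF = 2.137e-08 (leading, φ = -90.0°)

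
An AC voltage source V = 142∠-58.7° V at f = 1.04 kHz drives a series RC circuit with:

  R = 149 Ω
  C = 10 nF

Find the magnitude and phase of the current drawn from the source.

Step 1 — Angular frequency: ω = 2π·f = 2π·1040 = 6535 rad/s.
Step 2 — Component impedances:
  R: Z = R = 149 Ω
  C: Z = 1/(jωC) = -j/(ω·C) = 0 - j1.53e+04 Ω
Step 3 — Series combination: Z_total = R + C = 149 - j1.53e+04 Ω = 1.53e+04∠-89.4° Ω.
Step 4 — Source phasor: V = 142∠-58.7° V = 73.77 - j121.3 V.
Step 5 — Ohm's law: I = V / Z_total = (73.77 - j121.3) / (149 - j1.53e+04) = 0.007975 + j0.004743 A.
Step 6 — Convert to polar: |I| = 0.009279 A, ∠I = 30.7°.

I = 0.009279∠30.7° A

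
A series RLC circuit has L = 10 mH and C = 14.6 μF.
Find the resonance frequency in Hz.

Step 1 — Resonance condition Im(Z)=0 gives ω₀ = 1/√(LC).
Step 2 — ω₀ = 1/√(0.01·1.46e-05) = 2617 rad/s.
Step 3 — f₀ = ω₀/(2π) = 416.5 Hz.

f₀ = 416.5 Hz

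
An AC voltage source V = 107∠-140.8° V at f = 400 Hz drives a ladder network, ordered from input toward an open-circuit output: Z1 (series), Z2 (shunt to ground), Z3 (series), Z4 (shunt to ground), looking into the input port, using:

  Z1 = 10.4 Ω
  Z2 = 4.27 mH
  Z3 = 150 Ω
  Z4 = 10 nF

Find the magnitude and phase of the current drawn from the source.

Step 1 — Angular frequency: ω = 2π·f = 2π·400 = 2513 rad/s.
Step 2 — Component impedances:
  Z1: Z = R = 10.4 Ω
  Z2: Z = jωL = j·2513·0.00427 = 0 + j10.73 Ω
  Z3: Z = R = 150 Ω
  Z4: Z = 1/(jωC) = -j/(ω·C) = 0 - j3.979e+04 Ω
Step 3 — Ladder network (open output): work backward from the far end, alternating series and parallel combinations. Z_in = 10.4 + j10.73 Ω = 14.95∠45.9° Ω.
Step 4 — Source phasor: V = 107∠-140.8° V = -82.92 - j67.63 V.
Step 5 — Ohm's law: I = V / Z_total = (-82.92 - j67.63) / (10.4 + j10.73) = -7.11 + j0.8361 A.
Step 6 — Convert to polar: |I| = 7.159 A, ∠I = 173.3°.

I = 7.159∠173.3° A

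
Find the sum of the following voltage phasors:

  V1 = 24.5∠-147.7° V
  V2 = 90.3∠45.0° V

Step 1 — Convert each phasor to rectangular form:
  V1 = 24.5·(cos(-147.7°) + j·sin(-147.7°)) = -20.71 - j13.09 V
  V2 = 90.3·(cos(45.0°) + j·sin(45.0°)) = 63.85 + j63.85 V
Step 2 — Sum components: V_total = 43.14 + j50.76 V.
Step 3 — Convert to polar: |V_total| = 66.62 V, ∠V_total = 49.6°.

V_total = 66.62∠49.6° V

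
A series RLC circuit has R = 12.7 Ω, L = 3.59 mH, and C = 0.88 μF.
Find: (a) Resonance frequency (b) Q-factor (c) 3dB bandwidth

Step 1 — Resonance: ω₀ = 1/√(LC) = 1/√(0.00359·8.8e-07) = 1.779e+04 rad/s.
Step 2 — f₀ = ω₀/(2π) = 2832 Hz.
Step 3 — Series Q: Q = ω₀L/R = 1.779e+04·0.00359/12.7 = 5.029.
Step 4 — Bandwidth: Δω = ω₀/Q = 3538 rad/s; BW = Δω/(2π) = 563 Hz.

(a) f₀ = 2832 Hz  (b) Q = 5.029  (c) BW = 563 Hz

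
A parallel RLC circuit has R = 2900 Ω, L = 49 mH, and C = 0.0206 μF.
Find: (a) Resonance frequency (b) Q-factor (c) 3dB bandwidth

Step 1 — Resonance: ω₀ = 1/√(LC) = 1/√(0.049·2.06e-08) = 3.148e+04 rad/s.
Step 2 — f₀ = ω₀/(2π) = 5009 Hz.
Step 3 — Parallel Q: Q = R/(ω₀L) = 2900/(3.148e+04·0.049) = 1.88.
Step 4 — Bandwidth: Δω = ω₀/Q = 1.674e+04 rad/s; BW = Δω/(2π) = 2664 Hz.

(a) f₀ = 5009 Hz  (b) Q = 1.88  (c) BW = 2664 Hz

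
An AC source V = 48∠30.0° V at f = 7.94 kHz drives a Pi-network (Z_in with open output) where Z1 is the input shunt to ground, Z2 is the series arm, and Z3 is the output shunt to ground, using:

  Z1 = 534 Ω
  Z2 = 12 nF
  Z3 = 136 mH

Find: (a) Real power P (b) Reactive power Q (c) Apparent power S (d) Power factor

Step 1 — Angular frequency: ω = 2π·f = 2π·7940 = 4.989e+04 rad/s.
Step 2 — Component impedances:
  Z1: Z = R = 534 Ω
  Z2: Z = 1/(jωC) = -j/(ω·C) = 0 - j1670 Ω
  Z3: Z = jωL = j·4.989e+04·0.136 = 0 + j6785 Ω
Step 3 — With open output, the series arm Z2 and the output shunt Z3 appear in series to ground: Z2 + Z3 = 0 + j5114 Ω.
Step 4 — Parallel with input shunt Z1: Z_in = Z1 || (Z2 + Z3) = 528.2 + j55.15 Ω = 531.1∠6.0° Ω.
Step 5 — Source phasor: V = 48∠30.0° V = 41.57 + j24 V.
Step 6 — Current: I = V / Z = 0.08254 + j0.03682 A = 0.09038∠24.0° A.
Step 7 — Complex power: S = V·I* = 4.315 + j0.4505 VA.
Step 8 — Real power: P = Re(S) = 4.315 W.
Step 9 — Reactive power: Q = Im(S) = 0.4505 VAR.
Step 10 — Apparent power: |S| = 4.338 VA.
Step 11 — Power factor: PF = P/|S| = 0.9946 (lagging).

(a) P = 4.315 W  (b) Q = 0.4505 VAR  (c) S = 4.338 VA  (d) PF = 0.9946 (lagging)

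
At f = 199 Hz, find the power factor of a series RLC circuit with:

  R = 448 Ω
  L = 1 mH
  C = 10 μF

Step 1 — Angular frequency: ω = 2π·f = 2π·199 = 1250 rad/s.
Step 2 — Component impedances:
  R: Z = R = 448 Ω
  L: Z = jωL = j·1250·0.001 = 0 + j1.25 Ω
  C: Z = 1/(jωC) = -j/(ω·C) = 0 - j79.98 Ω
Step 3 — Series combination: Z_total = R + L + C = 448 - j78.73 Ω = 454.9∠-10.0° Ω.
Step 4 — Power factor: PF = cos(φ) = Re(Z)/|Z| = 448/454.86 = 0.9849.
Step 5 — Type: Im(Z) = -78.73 ⇒ leading (phase φ = -10.0°).

PF = 0.9849 (leading, φ = -10.0°)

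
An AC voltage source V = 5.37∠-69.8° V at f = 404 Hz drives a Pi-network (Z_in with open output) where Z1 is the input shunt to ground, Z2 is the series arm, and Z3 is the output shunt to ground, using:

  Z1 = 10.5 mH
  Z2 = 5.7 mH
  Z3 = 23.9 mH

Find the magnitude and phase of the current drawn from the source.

Step 1 — Angular frequency: ω = 2π·f = 2π·404 = 2538 rad/s.
Step 2 — Component impedances:
  Z1: Z = jωL = j·2538·0.0105 = 0 + j26.65 Ω
  Z2: Z = jωL = j·2538·0.0057 = 0 + j14.47 Ω
  Z3: Z = jωL = j·2538·0.0239 = 0 + j60.67 Ω
Step 3 — With open output, the series arm Z2 and the output shunt Z3 appear in series to ground: Z2 + Z3 = 0 + j75.14 Ω.
Step 4 — Parallel with input shunt Z1: Z_in = Z1 || (Z2 + Z3) = 0 + j19.67 Ω = 19.67∠90.0° Ω.
Step 5 — Source phasor: V = 5.37∠-69.8° V = 1.854 - j5.04 V.
Step 6 — Ohm's law: I = V / Z_total = (1.854 - j5.04) / (0 + j19.67) = -0.2562 - j0.09425 A.
Step 7 — Convert to polar: |I| = 0.2729 A, ∠I = -159.8°.

I = 0.2729∠-159.8° A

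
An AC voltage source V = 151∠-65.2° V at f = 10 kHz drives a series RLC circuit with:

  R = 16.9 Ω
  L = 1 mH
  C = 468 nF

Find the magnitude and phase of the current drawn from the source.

Step 1 — Angular frequency: ω = 2π·f = 2π·1e+04 = 6.283e+04 rad/s.
Step 2 — Component impedances:
  R: Z = R = 16.9 Ω
  L: Z = jωL = j·6.283e+04·0.001 = 0 + j62.83 Ω
  C: Z = 1/(jωC) = -j/(ω·C) = 0 - j34.01 Ω
Step 3 — Series combination: Z_total = R + L + C = 16.9 + j28.82 Ω = 33.41∠59.6° Ω.
Step 4 — Source phasor: V = 151∠-65.2° V = 63.34 - j137.1 V.
Step 5 — Ohm's law: I = V / Z_total = (63.34 - j137.1) / (16.9 + j28.82) = -2.58 - j3.71 A.
Step 6 — Convert to polar: |I| = 4.519 A, ∠I = -124.8°.

I = 4.519∠-124.8° A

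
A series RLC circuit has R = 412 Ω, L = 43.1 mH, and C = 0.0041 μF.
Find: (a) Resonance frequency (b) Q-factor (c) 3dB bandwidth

Step 1 — Resonance condition Im(Z)=0 gives ω₀ = 1/√(LC).
Step 2 — ω₀ = 1/√(0.0431·4.1e-09) = 7.523e+04 rad/s.
Step 3 — f₀ = ω₀/(2π) = 1.197e+04 Hz.
Step 4 — Series Q: Q = ω₀L/R = 7.523e+04·0.0431/412 = 7.87.
Step 5 — 3dB bandwidth: Δω = ω₀/Q = 9559 rad/s; BW = Δω/(2π) = 1521 Hz.

(a) f₀ = 1.197e+04 Hz  (b) Q = 7.87  (c) BW = 1521 Hz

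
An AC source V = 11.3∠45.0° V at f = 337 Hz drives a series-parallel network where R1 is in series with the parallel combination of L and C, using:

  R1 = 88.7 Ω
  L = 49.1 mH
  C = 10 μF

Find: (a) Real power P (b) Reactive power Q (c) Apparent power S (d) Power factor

Step 1 — Angular frequency: ω = 2π·f = 2π·337 = 2117 rad/s.
Step 2 — Component impedances:
  R1: Z = R = 88.7 Ω
  L: Z = jωL = j·2117·0.0491 = 0 + j104 Ω
  C: Z = 1/(jωC) = -j/(ω·C) = 0 - j47.23 Ω
Step 3 — Parallel branch: L || C = 1/(1/L + 1/C) = 0 - j86.54 Ω.
Step 4 — Series with R1: Z_total = R1 + (L || C) = 88.7 - j86.54 Ω = 123.9∠-44.3° Ω.
Step 5 — Source phasor: V = 11.3∠45.0° V = 7.99 + j7.99 V.
Step 6 — Current: I = V / Z = 0.001126 + j0.09118 A = 0.09119∠89.3° A.
Step 7 — Complex power: S = V·I* = 0.7376 - j0.7196 VA.
Step 8 — Real power: P = Re(S) = 0.7376 W.
Step 9 — Reactive power: Q = Im(S) = -0.7196 VAR.
Step 10 — Apparent power: |S| = 1.03 VA.
Step 11 — Power factor: PF = P/|S| = 0.7158 (leading).

(a) P = 0.7376 W  (b) Q = -0.7196 VAR  (c) S = 1.03 VA  (d) PF = 0.7158 (leading)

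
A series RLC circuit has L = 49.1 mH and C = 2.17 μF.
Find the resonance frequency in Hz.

Step 1 — Resonance condition Im(Z)=0 gives ω₀ = 1/√(LC).
Step 2 — ω₀ = 1/√(0.0491·2.17e-06) = 3064 rad/s.
Step 3 — f₀ = ω₀/(2π) = 487.6 Hz.

f₀ = 487.6 Hz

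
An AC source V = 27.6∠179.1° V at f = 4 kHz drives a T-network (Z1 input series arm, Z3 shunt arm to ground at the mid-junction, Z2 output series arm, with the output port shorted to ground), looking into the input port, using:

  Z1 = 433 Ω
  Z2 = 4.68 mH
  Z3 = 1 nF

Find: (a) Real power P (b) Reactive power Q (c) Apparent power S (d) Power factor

Step 1 — Angular frequency: ω = 2π·f = 2π·4000 = 2.513e+04 rad/s.
Step 2 — Component impedances:
  Z1: Z = R = 433 Ω
  Z2: Z = jωL = j·2.513e+04·0.00468 = 0 + j117.6 Ω
  Z3: Z = 1/(jωC) = -j/(ω·C) = 0 - j3.979e+04 Ω
Step 3 — With the output port shorted to ground, the output series arm Z2 runs from the junction to ground; the shunt arm Z3 also runs from the junction to ground. They appear in parallel: Z3 || Z2 = 0 + j118 Ω.
Step 4 — Series with input arm Z1: Z_in = Z1 + (Z3 || Z2) = 433 + j118 Ω = 448.8∠15.2° Ω.
Step 5 — Source phasor: V = 27.6∠179.1° V = -27.6 + j0.4335 V.
Step 6 — Current: I = V / Z = -0.05908 + j0.0171 A = 0.0615∠163.9° A.
Step 7 — Complex power: S = V·I* = 1.638 + j0.4462 VA.
Step 8 — Real power: P = Re(S) = 1.638 W.
Step 9 — Reactive power: Q = Im(S) = 0.4462 VAR.
Step 10 — Apparent power: |S| = 1.697 VA.
Step 11 — Power factor: PF = P/|S| = 0.9648 (lagging).

(a) P = 1.638 W  (b) Q = 0.4462 VAR  (c) S = 1.697 VA  (d) PF = 0.9648 (lagging)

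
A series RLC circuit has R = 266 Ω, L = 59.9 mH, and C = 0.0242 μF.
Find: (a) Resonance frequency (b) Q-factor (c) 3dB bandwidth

Step 1 — Resonance: ω₀ = 1/√(LC) = 1/√(0.0599·2.42e-08) = 2.627e+04 rad/s.
Step 2 — f₀ = ω₀/(2π) = 4180 Hz.
Step 3 — Series Q: Q = ω₀L/R = 2.627e+04·0.0599/266 = 5.915.
Step 4 — Bandwidth: Δω = ω₀/Q = 4441 rad/s; BW = Δω/(2π) = 706.8 Hz.

(a) f₀ = 4180 Hz  (b) Q = 5.915  (c) BW = 706.8 Hz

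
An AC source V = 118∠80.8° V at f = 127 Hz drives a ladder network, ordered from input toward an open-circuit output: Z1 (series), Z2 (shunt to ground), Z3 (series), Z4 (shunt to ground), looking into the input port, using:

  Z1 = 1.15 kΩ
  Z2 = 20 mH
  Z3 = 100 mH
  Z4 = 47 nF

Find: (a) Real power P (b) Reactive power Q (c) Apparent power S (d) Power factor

Step 1 — Angular frequency: ω = 2π·f = 2π·127 = 798 rad/s.
Step 2 — Component impedances:
  Z1: Z = R = 1150 Ω
  Z2: Z = jωL = j·798·0.02 = 0 + j15.96 Ω
  Z3: Z = jωL = j·798·0.1 = 0 + j79.8 Ω
  Z4: Z = 1/(jωC) = -j/(ω·C) = 0 - j2.666e+04 Ω
Step 3 — Ladder network (open output): work backward from the far end, alternating series and parallel combinations. Z_in = 1150 + j15.97 Ω = 1150∠0.8° Ω.
Step 4 — Source phasor: V = 118∠80.8° V = 18.87 + j116.5 V.
Step 5 — Current: I = V / Z = 0.01781 + j0.101 A = 0.1026∠80.0° A.
Step 6 — Complex power: S = V·I* = 12.11 + j0.1681 VA.
Step 7 — Real power: P = Re(S) = 12.11 W.
Step 8 — Reactive power: Q = Im(S) = 0.1681 VAR.
Step 9 — Apparent power: |S| = 12.11 VA.
Step 10 — Power factor: PF = P/|S| = 0.9999 (lagging).

(a) P = 12.11 W  (b) Q = 0.1681 VAR  (c) S = 12.11 VA  (d) PF = 0.9999 (lagging)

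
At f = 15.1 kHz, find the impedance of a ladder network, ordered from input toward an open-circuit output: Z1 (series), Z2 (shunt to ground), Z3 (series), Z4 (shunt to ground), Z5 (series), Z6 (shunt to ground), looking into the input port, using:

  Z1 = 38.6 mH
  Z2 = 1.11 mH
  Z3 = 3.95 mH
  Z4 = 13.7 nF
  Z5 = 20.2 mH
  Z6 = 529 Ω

Step 1 — Angular frequency: ω = 2π·f = 2π·1.51e+04 = 9.488e+04 rad/s.
Step 2 — Component impedances:
  Z1: Z = jωL = j·9.488e+04·0.0386 = 0 + j3662 Ω
  Z2: Z = jωL = j·9.488e+04·0.00111 = 0 + j105.3 Ω
  Z3: Z = jωL = j·9.488e+04·0.00395 = 0 + j374.8 Ω
  Z4: Z = 1/(jωC) = -j/(ω·C) = 0 - j769.3 Ω
  Z5: Z = jωL = j·9.488e+04·0.0202 = 0 + j1916 Ω
  Z6: Z = R = 529 Ω
Step 3 — Ladder network (open output): work backward from the far end, alternating series and parallel combinations. Z_in = 3.961 + j3782 Ω = 3782∠89.9° Ω.

Z = 3.961 + j3782 Ω = 3782∠89.9° Ω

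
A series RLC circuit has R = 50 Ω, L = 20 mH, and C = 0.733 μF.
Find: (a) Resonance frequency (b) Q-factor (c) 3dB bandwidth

Step 1 — Resonance condition Im(Z)=0 gives ω₀ = 1/√(LC).
Step 2 — ω₀ = 1/√(0.02·7.33e-07) = 8259 rad/s.
Step 3 — f₀ = ω₀/(2π) = 1314 Hz.
Step 4 — Series Q: Q = ω₀L/R = 8259·0.02/50 = 3.304.
Step 5 — 3dB bandwidth: Δω = ω₀/Q = 2500 rad/s; BW = Δω/(2π) = 397.9 Hz.

(a) f₀ = 1314 Hz  (b) Q = 3.304  (c) BW = 397.9 Hz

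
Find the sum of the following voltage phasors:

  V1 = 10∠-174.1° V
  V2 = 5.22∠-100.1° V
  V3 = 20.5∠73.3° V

Step 1 — Convert each phasor to rectangular form:
  V1 = 10·(cos(-174.1°) + j·sin(-174.1°)) = -9.947 - j1.028 V
  V2 = 5.22·(cos(-100.1°) + j·sin(-100.1°)) = -0.9154 - j5.139 V
  V3 = 20.5·(cos(73.3°) + j·sin(73.3°)) = 5.891 + j19.64 V
Step 2 — Sum components: V_total = -4.972 + j13.47 V.
Step 3 — Convert to polar: |V_total| = 14.36 V, ∠V_total = 110.3°.

V_total = 14.36∠110.3° V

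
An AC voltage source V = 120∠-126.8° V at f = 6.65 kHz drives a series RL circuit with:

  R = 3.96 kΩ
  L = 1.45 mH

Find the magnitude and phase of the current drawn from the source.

Step 1 — Angular frequency: ω = 2π·f = 2π·6650 = 4.178e+04 rad/s.
Step 2 — Component impedances:
  R: Z = R = 3960 Ω
  L: Z = jωL = j·4.178e+04·0.00145 = 0 + j60.59 Ω
Step 3 — Series combination: Z_total = R + L = 3960 + j60.59 Ω = 3960∠0.9° Ω.
Step 4 — Source phasor: V = 120∠-126.8° V = -71.88 - j96.09 V.
Step 5 — Ohm's law: I = V / Z_total = (-71.88 - j96.09) / (3960 + j60.59) = -0.01852 - j0.02398 A.
Step 6 — Convert to polar: |I| = 0.0303 A, ∠I = -127.7°.

I = 0.0303∠-127.7° A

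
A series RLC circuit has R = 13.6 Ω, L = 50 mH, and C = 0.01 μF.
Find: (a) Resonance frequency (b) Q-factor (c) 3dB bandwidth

Step 1 — Resonance: ω₀ = 1/√(LC) = 1/√(0.05·1e-08) = 4.472e+04 rad/s.
Step 2 — f₀ = ω₀/(2π) = 7118 Hz.
Step 3 — Series Q: Q = ω₀L/R = 4.472e+04·0.05/13.6 = 164.4.
Step 4 — Bandwidth: Δω = ω₀/Q = 272 rad/s; BW = Δω/(2π) = 43.29 Hz.

(a) f₀ = 7118 Hz  (b) Q = 164.4  (c) BW = 43.29 Hz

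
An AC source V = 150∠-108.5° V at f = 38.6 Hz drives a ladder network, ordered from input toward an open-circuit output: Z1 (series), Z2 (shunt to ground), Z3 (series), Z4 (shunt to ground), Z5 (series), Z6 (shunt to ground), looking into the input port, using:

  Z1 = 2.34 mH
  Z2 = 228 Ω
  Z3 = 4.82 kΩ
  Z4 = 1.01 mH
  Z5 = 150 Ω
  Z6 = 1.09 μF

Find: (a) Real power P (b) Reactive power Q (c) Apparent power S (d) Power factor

Step 1 — Angular frequency: ω = 2π·f = 2π·38.6 = 242.5 rad/s.
Step 2 — Component impedances:
  Z1: Z = jωL = j·242.5·0.00234 = 0 + j0.5675 Ω
  Z2: Z = R = 228 Ω
  Z3: Z = R = 4820 Ω
  Z4: Z = jωL = j·242.5·0.00101 = 0 + j0.245 Ω
  Z5: Z = R = 150 Ω
  Z6: Z = 1/(jωC) = -j/(ω·C) = 0 - j3783 Ω
Step 3 — Ladder network (open output): work backward from the far end, alternating series and parallel combinations. Z_in = 217.7 + j0.568 Ω = 217.7∠0.1° Ω.
Step 4 — Source phasor: V = 150∠-108.5° V = -47.6 - j142.2 V.
Step 5 — Current: I = V / Z = -0.2203 - j0.6528 A = 0.689∠-108.6° A.
Step 6 — Complex power: S = V·I* = 103.4 + j0.2697 VA.
Step 7 — Real power: P = Re(S) = 103.4 W.
Step 8 — Reactive power: Q = Im(S) = 0.2697 VAR.
Step 9 — Apparent power: |S| = 103.4 VA.
Step 10 — Power factor: PF = P/|S| = 1 (lagging).

(a) P = 103.4 W  (b) Q = 0.2697 VAR  (c) S = 103.4 VA  (d) PF = 1 (lagging)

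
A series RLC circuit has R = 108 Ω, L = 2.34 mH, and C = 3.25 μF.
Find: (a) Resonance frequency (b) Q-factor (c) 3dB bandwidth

Step 1 — Resonance condition Im(Z)=0 gives ω₀ = 1/√(LC).
Step 2 — ω₀ = 1/√(0.00234·3.25e-06) = 1.147e+04 rad/s.
Step 3 — f₀ = ω₀/(2π) = 1825 Hz.
Step 4 — Series Q: Q = ω₀L/R = 1.147e+04·0.00234/108 = 0.2485.
Step 5 — 3dB bandwidth: Δω = ω₀/Q = 4.615e+04 rad/s; BW = Δω/(2π) = 7346 Hz.

(a) f₀ = 1825 Hz  (b) Q = 0.2485  (c) BW = 7346 Hz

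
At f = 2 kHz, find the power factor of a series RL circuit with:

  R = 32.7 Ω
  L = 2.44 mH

Step 1 — Angular frequency: ω = 2π·f = 2π·2000 = 1.257e+04 rad/s.
Step 2 — Component impedances:
  R: Z = R = 32.7 Ω
  L: Z = jωL = j·1.257e+04·0.00244 = 0 + j30.66 Ω
Step 3 — Series combination: Z_total = R + L = 32.7 + j30.66 Ω = 44.83∠43.2° Ω.
Step 4 — Power factor: PF = cos(φ) = Re(Z)/|Z| = 32.7/44.827 = 0.7295.
Step 5 — Type: Im(Z) = 30.66 ⇒ lagging (phase φ = 43.2°).

PF = 0.7295 (lagging, φ = 43.2°)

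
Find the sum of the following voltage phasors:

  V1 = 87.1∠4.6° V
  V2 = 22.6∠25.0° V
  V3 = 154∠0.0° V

Step 1 — Convert each phasor to rectangular form:
  V1 = 87.1·(cos(4.6°) + j·sin(4.6°)) = 86.82 + j6.985 V
  V2 = 22.6·(cos(25.0°) + j·sin(25.0°)) = 20.48 + j9.551 V
  V3 = 154·(cos(0.0°) + j·sin(0.0°)) = 154 V
Step 2 — Sum components: V_total = 261.3 + j16.54 V.
Step 3 — Convert to polar: |V_total| = 261.8 V, ∠V_total = 3.6°.

V_total = 261.8∠3.6° V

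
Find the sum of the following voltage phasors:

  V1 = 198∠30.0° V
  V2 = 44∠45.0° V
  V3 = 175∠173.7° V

Step 1 — Convert each phasor to rectangular form:
  V1 = 198·(cos(30.0°) + j·sin(30.0°)) = 171.5 + j99 V
  V2 = 44·(cos(45.0°) + j·sin(45.0°)) = 31.11 + j31.11 V
  V3 = 175·(cos(173.7°) + j·sin(173.7°)) = -173.9 + j19.2 V
Step 2 — Sum components: V_total = 28.64 + j149.3 V.
Step 3 — Convert to polar: |V_total| = 152 V, ∠V_total = 79.1°.

V_total = 152∠79.1° V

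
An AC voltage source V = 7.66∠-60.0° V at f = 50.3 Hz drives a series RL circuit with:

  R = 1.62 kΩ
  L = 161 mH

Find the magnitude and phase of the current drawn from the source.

Step 1 — Angular frequency: ω = 2π·f = 2π·50.3 = 316 rad/s.
Step 2 — Component impedances:
  R: Z = R = 1620 Ω
  L: Z = jωL = j·316·0.161 = 0 + j50.88 Ω
Step 3 — Series combination: Z_total = R + L = 1620 + j50.88 Ω = 1621∠1.8° Ω.
Step 4 — Source phasor: V = 7.66∠-60.0° V = 3.83 - j6.634 V.
Step 5 — Ohm's law: I = V / Z_total = (3.83 - j6.634) / (1620 + j50.88) = 0.002233 - j0.004165 A.
Step 6 — Convert to polar: |I| = 0.004726 A, ∠I = -61.8°.

I = 0.004726∠-61.8° A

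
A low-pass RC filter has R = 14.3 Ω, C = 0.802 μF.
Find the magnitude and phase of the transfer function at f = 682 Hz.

Step 1 — Angular frequency: ω = 2π·682 = 4285 rad/s.
Step 2 — Transfer function: H(jω) = 1/(1 + jωRC).
Step 3 — Denominator: 1 + jωRC = 1 + j·4285·14.3·8.02e-07 = 1 + j0.04914.
Step 4 — H = 0.9976 - j0.04903.
Step 5 — Magnitude: |H| = 0.9988 (-0.0 dB); phase: φ = -2.8°.

|H| = 0.9988 (-0.0 dB), φ = -2.8°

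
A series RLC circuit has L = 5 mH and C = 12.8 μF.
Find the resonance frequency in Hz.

Step 1 — Resonance condition Im(Z)=0 gives ω₀ = 1/√(LC).
Step 2 — ω₀ = 1/√(0.005·1.28e-05) = 3953 rad/s.
Step 3 — f₀ = ω₀/(2π) = 629.1 Hz.

f₀ = 629.1 Hz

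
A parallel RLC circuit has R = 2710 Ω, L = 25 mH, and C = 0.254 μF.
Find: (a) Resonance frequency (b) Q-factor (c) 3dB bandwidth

Step 1 — Resonance: ω₀ = 1/√(LC) = 1/√(0.025·2.54e-07) = 1.255e+04 rad/s.
Step 2 — f₀ = ω₀/(2π) = 1997 Hz.
Step 3 — Parallel Q: Q = R/(ω₀L) = 2710/(1.255e+04·0.025) = 8.638.
Step 4 — Bandwidth: Δω = ω₀/Q = 1453 rad/s; BW = Δω/(2π) = 231.2 Hz.

(a) f₀ = 1997 Hz  (b) Q = 8.638  (c) BW = 231.2 Hz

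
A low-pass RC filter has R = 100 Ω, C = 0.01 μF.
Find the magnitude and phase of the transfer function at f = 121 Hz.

Step 1 — Angular frequency: ω = 2π·121 = 760.3 rad/s.
Step 2 — Transfer function: H(jω) = 1/(1 + jωRC).
Step 3 — Denominator: 1 + jωRC = 1 + j·760.3·100·1e-08 = 1 + j0.0007603.
Step 4 — H = 1 - j0.0007603.
Step 5 — Magnitude: |H| = 1 (-0.0 dB); phase: φ = -0.0°.

|H| = 1 (-0.0 dB), φ = -0.0°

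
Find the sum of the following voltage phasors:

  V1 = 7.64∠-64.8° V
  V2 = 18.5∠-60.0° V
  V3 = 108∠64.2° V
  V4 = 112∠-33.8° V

Step 1 — Convert each phasor to rectangular form:
  V1 = 7.64·(cos(-64.8°) + j·sin(-64.8°)) = 3.253 - j6.913 V
  V2 = 18.5·(cos(-60.0°) + j·sin(-60.0°)) = 9.25 - j16.02 V
  V3 = 108·(cos(64.2°) + j·sin(64.2°)) = 47 + j97.23 V
  V4 = 112·(cos(-33.8°) + j·sin(-33.8°)) = 93.07 - j62.31 V
Step 2 — Sum components: V_total = 152.6 + j11.99 V.
Step 3 — Convert to polar: |V_total| = 153 V, ∠V_total = 4.5°.

V_total = 153∠4.5° V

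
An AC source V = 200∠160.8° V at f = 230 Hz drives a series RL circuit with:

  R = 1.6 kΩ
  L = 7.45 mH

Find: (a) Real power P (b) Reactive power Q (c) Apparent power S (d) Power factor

Step 1 — Angular frequency: ω = 2π·f = 2π·230 = 1445 rad/s.
Step 2 — Component impedances:
  R: Z = R = 1600 Ω
  L: Z = jωL = j·1445·0.00745 = 0 + j10.77 Ω
Step 3 — Series combination: Z_total = R + L = 1600 + j10.77 Ω = 1600∠0.4° Ω.
Step 4 — Source phasor: V = 200∠160.8° V = -188.9 + j65.77 V.
Step 5 — Current: I = V / Z = -0.1178 + j0.0419 A = 0.125∠160.4° A.
Step 6 — Complex power: S = V·I* = 25 + j0.1682 VA.
Step 7 — Real power: P = Re(S) = 25 W.
Step 8 — Reactive power: Q = Im(S) = 0.1682 VAR.
Step 9 — Apparent power: |S| = 25 VA.
Step 10 — Power factor: PF = P/|S| = 1 (lagging).

(a) P = 25 W  (b) Q = 0.1682 VAR  (c) S = 25 VA  (d) PF = 1 (lagging)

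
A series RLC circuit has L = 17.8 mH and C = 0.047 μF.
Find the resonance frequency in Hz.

Step 1 — Resonance condition Im(Z)=0 gives ω₀ = 1/√(LC).
Step 2 — ω₀ = 1/√(0.0178·4.7e-08) = 3.457e+04 rad/s.
Step 3 — f₀ = ω₀/(2π) = 5503 Hz.

f₀ = 5503 Hz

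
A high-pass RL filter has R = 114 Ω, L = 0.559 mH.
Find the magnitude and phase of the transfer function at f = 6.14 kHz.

Step 1 — Angular frequency: ω = 2π·6140 = 3.858e+04 rad/s.
Step 2 — Transfer function: H(jω) = jωL/(R + jωL).
Step 3 — Numerator jωL = j·21.57; denominator R + jωL = 114 + j21.57.
Step 4 — H = 0.03455 + j0.1826.
Step 5 — Magnitude: |H| = 0.1859 (-14.6 dB); phase: φ = 79.3°.

|H| = 0.1859 (-14.6 dB), φ = 79.3°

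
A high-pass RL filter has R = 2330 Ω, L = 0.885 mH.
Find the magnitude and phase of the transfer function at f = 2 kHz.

Step 1 — Angular frequency: ω = 2π·2000 = 1.257e+04 rad/s.
Step 2 — Transfer function: H(jω) = jωL/(R + jωL).
Step 3 — Numerator jωL = j·11.12; denominator R + jωL = 2330 + j11.12.
Step 4 — H = 2.278e-05 + j0.004773.
Step 5 — Magnitude: |H| = 0.004773 (-46.4 dB); phase: φ = 89.7°.

|H| = 0.004773 (-46.4 dB), φ = 89.7°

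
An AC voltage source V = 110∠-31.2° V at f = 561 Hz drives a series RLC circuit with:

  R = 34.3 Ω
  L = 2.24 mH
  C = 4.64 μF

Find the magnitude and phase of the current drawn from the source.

Step 1 — Angular frequency: ω = 2π·f = 2π·561 = 3525 rad/s.
Step 2 — Component impedances:
  R: Z = R = 34.3 Ω
  L: Z = jωL = j·3525·0.00224 = 0 + j7.896 Ω
  C: Z = 1/(jωC) = -j/(ω·C) = 0 - j61.14 Ω
Step 3 — Series combination: Z_total = R + L + C = 34.3 - j53.25 Ω = 63.34∠-57.2° Ω.
Step 4 — Source phasor: V = 110∠-31.2° V = 94.09 - j56.98 V.
Step 5 — Ohm's law: I = V / Z_total = (94.09 - j56.98) / (34.3 - j53.25) = 1.561 + j0.7616 A.
Step 6 — Convert to polar: |I| = 1.737 A, ∠I = 26.0°.

I = 1.737∠26.0° A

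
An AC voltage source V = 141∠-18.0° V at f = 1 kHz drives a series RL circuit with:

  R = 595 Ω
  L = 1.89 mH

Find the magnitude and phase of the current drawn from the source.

Step 1 — Angular frequency: ω = 2π·f = 2π·1000 = 6283 rad/s.
Step 2 — Component impedances:
  R: Z = R = 595 Ω
  L: Z = jωL = j·6283·0.00189 = 0 + j11.88 Ω
Step 3 — Series combination: Z_total = R + L = 595 + j11.88 Ω = 595.1∠1.1° Ω.
Step 4 — Source phasor: V = 141∠-18.0° V = 134.1 - j43.57 V.
Step 5 — Ohm's law: I = V / Z_total = (134.1 - j43.57) / (595 + j11.88) = 0.2238 - j0.0777 A.
Step 6 — Convert to polar: |I| = 0.2369 A, ∠I = -19.1°.

I = 0.2369∠-19.1° A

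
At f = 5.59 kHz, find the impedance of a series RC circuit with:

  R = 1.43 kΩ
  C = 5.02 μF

Step 1 — Angular frequency: ω = 2π·f = 2π·5590 = 3.512e+04 rad/s.
Step 2 — Component impedances:
  R: Z = R = 1430 Ω
  C: Z = 1/(jωC) = -j/(ω·C) = 0 - j5.672 Ω
Step 3 — Series combination: Z_total = R + C = 1430 - j5.672 Ω = 1430∠-0.2° Ω.

Z = 1430 - j5.672 Ω = 1430∠-0.2° Ω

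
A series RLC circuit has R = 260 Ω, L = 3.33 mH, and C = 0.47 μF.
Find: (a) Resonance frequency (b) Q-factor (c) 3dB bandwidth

Step 1 — Resonance condition Im(Z)=0 gives ω₀ = 1/√(LC).
Step 2 — ω₀ = 1/√(0.00333·4.7e-07) = 2.528e+04 rad/s.
Step 3 — f₀ = ω₀/(2π) = 4023 Hz.
Step 4 — Series Q: Q = ω₀L/R = 2.528e+04·0.00333/260 = 0.3237.
Step 5 — 3dB bandwidth: Δω = ω₀/Q = 7.808e+04 rad/s; BW = Δω/(2π) = 1.243e+04 Hz.

(a) f₀ = 4023 Hz  (b) Q = 0.3237  (c) BW = 1.243e+04 Hz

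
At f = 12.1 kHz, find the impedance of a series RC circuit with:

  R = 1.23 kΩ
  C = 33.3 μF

Step 1 — Angular frequency: ω = 2π·f = 2π·1.21e+04 = 7.603e+04 rad/s.
Step 2 — Component impedances:
  R: Z = R = 1230 Ω
  C: Z = 1/(jωC) = -j/(ω·C) = 0 - j0.395 Ω
Step 3 — Series combination: Z_total = R + C = 1230 - j0.395 Ω = 1230∠-0.0° Ω.

Z = 1230 - j0.395 Ω = 1230∠-0.0° Ω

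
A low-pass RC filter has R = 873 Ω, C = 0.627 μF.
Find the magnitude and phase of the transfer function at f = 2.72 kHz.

Step 1 — Angular frequency: ω = 2π·2720 = 1.709e+04 rad/s.
Step 2 — Transfer function: H(jω) = 1/(1 + jωRC).
Step 3 — Denominator: 1 + jωRC = 1 + j·1.709e+04·873·6.27e-07 = 1 + j9.355.
Step 4 — H = 0.0113 - j0.1057.
Step 5 — Magnitude: |H| = 0.1063 (-19.5 dB); phase: φ = -83.9°.

|H| = 0.1063 (-19.5 dB), φ = -83.9°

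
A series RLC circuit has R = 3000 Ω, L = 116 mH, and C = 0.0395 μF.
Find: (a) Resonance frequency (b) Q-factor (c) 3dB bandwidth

Step 1 — Resonance condition Im(Z)=0 gives ω₀ = 1/√(LC).
Step 2 — ω₀ = 1/√(0.116·3.95e-08) = 1.477e+04 rad/s.
Step 3 — f₀ = ω₀/(2π) = 2351 Hz.
Step 4 — Series Q: Q = ω₀L/R = 1.477e+04·0.116/3000 = 0.5712.
Step 5 — 3dB bandwidth: Δω = ω₀/Q = 2.586e+04 rad/s; BW = Δω/(2π) = 4116 Hz.

(a) f₀ = 2351 Hz  (b) Q = 0.5712  (c) BW = 4116 Hz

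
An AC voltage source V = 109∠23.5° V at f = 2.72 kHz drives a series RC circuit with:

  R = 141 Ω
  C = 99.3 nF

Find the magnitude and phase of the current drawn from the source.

Step 1 — Angular frequency: ω = 2π·f = 2π·2720 = 1.709e+04 rad/s.
Step 2 — Component impedances:
  R: Z = R = 141 Ω
  C: Z = 1/(jωC) = -j/(ω·C) = 0 - j589.3 Ω
Step 3 — Series combination: Z_total = R + C = 141 - j589.3 Ω = 605.9∠-76.5° Ω.
Step 4 — Source phasor: V = 109∠23.5° V = 99.96 + j43.46 V.
Step 5 — Ohm's law: I = V / Z_total = (99.96 + j43.46) / (141 - j589.3) = -0.03137 + j0.1771 A.
Step 6 — Convert to polar: |I| = 0.1799 A, ∠I = 100.0°.

I = 0.1799∠100.0° A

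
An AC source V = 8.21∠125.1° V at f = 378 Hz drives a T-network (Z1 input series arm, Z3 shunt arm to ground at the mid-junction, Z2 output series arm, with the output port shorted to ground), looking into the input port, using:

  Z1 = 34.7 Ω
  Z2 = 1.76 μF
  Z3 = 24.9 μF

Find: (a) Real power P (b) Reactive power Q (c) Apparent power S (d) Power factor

Step 1 — Angular frequency: ω = 2π·f = 2π·378 = 2375 rad/s.
Step 2 — Component impedances:
  Z1: Z = R = 34.7 Ω
  Z2: Z = 1/(jωC) = -j/(ω·C) = 0 - j239.2 Ω
  Z3: Z = 1/(jωC) = -j/(ω·C) = 0 - j16.91 Ω
Step 3 — With the output port shorted to ground, the output series arm Z2 runs from the junction to ground; the shunt arm Z3 also runs from the junction to ground. They appear in parallel: Z3 || Z2 = 0 - j15.79 Ω.
Step 4 — Series with input arm Z1: Z_in = Z1 + (Z3 || Z2) = 34.7 - j15.79 Ω = 38.12∠-24.5° Ω.
Step 5 — Source phasor: V = 8.21∠125.1° V = -4.721 + j6.717 V.
Step 6 — Current: I = V / Z = -0.1857 + j0.1091 A = 0.2153∠149.6° A.
Step 7 — Complex power: S = V·I* = 1.609 - j0.7324 VA.
Step 8 — Real power: P = Re(S) = 1.609 W.
Step 9 — Reactive power: Q = Im(S) = -0.7324 VAR.
Step 10 — Apparent power: |S| = 1.768 VA.
Step 11 — Power factor: PF = P/|S| = 0.9102 (leading).

(a) P = 1.609 W  (b) Q = -0.7324 VAR  (c) S = 1.768 VA  (d) PF = 0.9102 (leading)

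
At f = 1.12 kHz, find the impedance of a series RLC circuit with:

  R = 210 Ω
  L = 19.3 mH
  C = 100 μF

Step 1 — Angular frequency: ω = 2π·f = 2π·1120 = 7037 rad/s.
Step 2 — Component impedances:
  R: Z = R = 210 Ω
  L: Z = jωL = j·7037·0.0193 = 0 + j135.8 Ω
  C: Z = 1/(jωC) = -j/(ω·C) = 0 - j1.421 Ω
Step 3 — Series combination: Z_total = R + L + C = 210 + j134.4 Ω = 249.3∠32.6° Ω.

Z = 210 + j134.4 Ω = 249.3∠32.6° Ω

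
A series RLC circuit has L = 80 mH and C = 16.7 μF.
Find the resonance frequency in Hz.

Step 1 — Resonance condition Im(Z)=0 gives ω₀ = 1/√(LC).
Step 2 — ω₀ = 1/√(0.08·1.67e-05) = 865.2 rad/s.
Step 3 — f₀ = ω₀/(2π) = 137.7 Hz.

f₀ = 137.7 Hz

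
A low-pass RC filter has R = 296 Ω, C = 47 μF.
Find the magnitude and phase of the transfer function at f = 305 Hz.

Step 1 — Angular frequency: ω = 2π·305 = 1916 rad/s.
Step 2 — Transfer function: H(jω) = 1/(1 + jωRC).
Step 3 — Denominator: 1 + jωRC = 1 + j·1916·296·4.7e-05 = 1 + j26.66.
Step 4 — H = 0.001405 - j0.03746.
Step 5 — Magnitude: |H| = 0.03748 (-28.5 dB); phase: φ = -87.9°.

|H| = 0.03748 (-28.5 dB), φ = -87.9°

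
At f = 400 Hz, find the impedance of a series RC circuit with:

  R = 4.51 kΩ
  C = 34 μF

Step 1 — Angular frequency: ω = 2π·f = 2π·400 = 2513 rad/s.
Step 2 — Component impedances:
  R: Z = R = 4510 Ω
  C: Z = 1/(jωC) = -j/(ω·C) = 0 - j11.7 Ω
Step 3 — Series combination: Z_total = R + C = 4510 - j11.7 Ω = 4510∠-0.1° Ω.

Z = 4510 - j11.7 Ω = 4510∠-0.1° Ω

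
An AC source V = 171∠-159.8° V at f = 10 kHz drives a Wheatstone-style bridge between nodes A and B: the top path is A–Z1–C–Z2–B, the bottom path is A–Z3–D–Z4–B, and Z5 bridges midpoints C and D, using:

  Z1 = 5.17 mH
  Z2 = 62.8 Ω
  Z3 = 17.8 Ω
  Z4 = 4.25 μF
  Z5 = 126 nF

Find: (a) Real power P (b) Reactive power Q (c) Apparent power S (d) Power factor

Step 1 — Angular frequency: ω = 2π·f = 2π·1e+04 = 6.283e+04 rad/s.
Step 2 — Component impedances:
  Z1: Z = jωL = j·6.283e+04·0.00517 = 0 + j324.8 Ω
  Z2: Z = R = 62.8 Ω
  Z3: Z = R = 17.8 Ω
  Z4: Z = 1/(jωC) = -j/(ω·C) = 0 - j3.745 Ω
  Z5: Z = 1/(jωC) = -j/(ω·C) = 0 - j126.3 Ω
Step 3 — Bridge requires nodal analysis (the Z5 bridge couples midpoints C and D, so the two paths cannot be reduced to a simple series/parallel combination). Setting node B to ground and injecting 1 A at node A, the 3-node admittance system at A, C, D solves to V_A = Z_AB = 17.97 - j2.759 Ω = 18.18∠-8.7° Ω.
Step 4 — Source phasor: V = 171∠-159.8° V = -160.5 - j59.05 V.
Step 5 — Current: I = V / Z = -8.233 - j4.55 A = 9.407∠-151.1° A.
Step 6 — Complex power: S = V·I* = 1590 - j244.1 VA.
Step 7 — Real power: P = Re(S) = 1590 W.
Step 8 — Reactive power: Q = Im(S) = -244.1 VAR.
Step 9 — Apparent power: |S| = 1609 VA.
Step 10 — Power factor: PF = P/|S| = 0.9884 (leading).

(a) P = 1590 W  (b) Q = -244.1 VAR  (c) S = 1609 VA  (d) PF = 0.9884 (leading)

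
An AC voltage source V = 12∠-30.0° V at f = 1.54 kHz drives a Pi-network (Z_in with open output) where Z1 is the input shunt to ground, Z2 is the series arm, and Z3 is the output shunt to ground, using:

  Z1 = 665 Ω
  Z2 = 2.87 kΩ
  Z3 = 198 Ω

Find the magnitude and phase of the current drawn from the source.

Step 1 — Angular frequency: ω = 2π·f = 2π·1540 = 9676 rad/s.
Step 2 — Component impedances:
  Z1: Z = R = 665 Ω
  Z2: Z = R = 2870 Ω
  Z3: Z = R = 198 Ω
Step 3 — With open output, the series arm Z2 and the output shunt Z3 appear in series to ground: Z2 + Z3 = 3068 Ω.
Step 4 — Parallel with input shunt Z1: Z_in = Z1 || (Z2 + Z3) = 546.5 Ω = 546.5∠0.0° Ω.
Step 5 — Source phasor: V = 12∠-30.0° V = 10.39 - j6 V.
Step 6 — Ohm's law: I = V / Z_total = (10.39 - j6) / (546.5) = 0.01901 - j0.01098 A.
Step 7 — Convert to polar: |I| = 0.02196 A, ∠I = -30.0°.

I = 0.02196∠-30.0° A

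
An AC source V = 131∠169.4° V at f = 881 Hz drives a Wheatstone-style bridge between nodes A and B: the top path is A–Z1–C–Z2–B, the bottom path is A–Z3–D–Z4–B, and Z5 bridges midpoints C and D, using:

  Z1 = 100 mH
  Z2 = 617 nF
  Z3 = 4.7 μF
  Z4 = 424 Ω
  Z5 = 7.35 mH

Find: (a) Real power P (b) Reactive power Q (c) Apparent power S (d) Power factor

Step 1 — Angular frequency: ω = 2π·f = 2π·881 = 5535 rad/s.
Step 2 — Component impedances:
  Z1: Z = jωL = j·5535·0.1 = 0 + j553.5 Ω
  Z2: Z = 1/(jωC) = -j/(ω·C) = 0 - j292.8 Ω
  Z3: Z = 1/(jωC) = -j/(ω·C) = 0 - j38.44 Ω
  Z4: Z = R = 424 Ω
  Z5: Z = jωL = j·5535·0.00735 = 0 + j40.69 Ω
Step 3 — Bridge requires nodal analysis (the Z5 bridge couples midpoints C and D, so the two paths cannot be reduced to a simple series/parallel combination). Setting node B to ground and injecting 1 A at node A, the 3-node admittance system at A, C, D solves to V_A = Z_AB = 110.2 - j224.2 Ω = 249.9∠-63.8° Ω.
Step 4 — Source phasor: V = 131∠169.4° V = -128.8 + j24.1 V.
Step 5 — Current: I = V / Z = -0.3138 - j0.42 A = 0.5243∠-126.8° A.
Step 6 — Complex power: S = V·I* = 30.29 - j61.64 VA.
Step 7 — Real power: P = Re(S) = 30.29 W.
Step 8 — Reactive power: Q = Im(S) = -61.64 VAR.
Step 9 — Apparent power: |S| = 68.68 VA.
Step 10 — Power factor: PF = P/|S| = 0.4411 (leading).

(a) P = 30.29 W  (b) Q = -61.64 VAR  (c) S = 68.68 VA  (d) PF = 0.4411 (leading)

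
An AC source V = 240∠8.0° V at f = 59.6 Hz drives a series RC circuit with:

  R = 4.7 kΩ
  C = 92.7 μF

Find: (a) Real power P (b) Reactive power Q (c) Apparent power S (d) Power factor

Step 1 — Angular frequency: ω = 2π·f = 2π·59.6 = 374.5 rad/s.
Step 2 — Component impedances:
  R: Z = R = 4700 Ω
  C: Z = 1/(jωC) = -j/(ω·C) = 0 - j28.81 Ω
Step 3 — Series combination: Z_total = R + C = 4700 - j28.81 Ω = 4700∠-0.4° Ω.
Step 4 — Source phasor: V = 240∠8.0° V = 237.7 + j33.4 V.
Step 5 — Current: I = V / Z = 0.05052 + j0.007416 A = 0.05106∠8.4° A.
Step 6 — Complex power: S = V·I* = 12.25 - j0.07511 VA.
Step 7 — Real power: P = Re(S) = 12.25 W.
Step 8 — Reactive power: Q = Im(S) = -0.07511 VAR.
Step 9 — Apparent power: |S| = 12.26 VA.
Step 10 — Power factor: PF = P/|S| = 1 (leading).

(a) P = 12.25 W  (b) Q = -0.07511 VAR  (c) S = 12.26 VA  (d) PF = 1 (leading)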